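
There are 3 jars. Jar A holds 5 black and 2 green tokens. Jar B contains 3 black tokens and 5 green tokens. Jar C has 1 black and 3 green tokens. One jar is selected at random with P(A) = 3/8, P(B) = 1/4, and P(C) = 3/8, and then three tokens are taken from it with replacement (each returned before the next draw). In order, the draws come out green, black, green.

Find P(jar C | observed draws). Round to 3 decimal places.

For each hypothesis, P(data | H) works out to: P(data | jar A) = (2/7)(5/7)(2/7) = 0.058309; P(data | jar B) = (5/8)(3/8)(5/8) = 0.14648; P(data | jar C) = (3/4)(1/4)(3/4) = 0.14062.
The prior-weighted likelihoods are 3/8 · 0.058309 = 0.021866, 1/4 · 0.14648 = 0.036621, 3/8 · 0.14062 = 0.052734; summing to 0.11122.
By Bayes' rule, P(jar C | data) = (0.052734) / (0.11122) = 0.47414.

0.474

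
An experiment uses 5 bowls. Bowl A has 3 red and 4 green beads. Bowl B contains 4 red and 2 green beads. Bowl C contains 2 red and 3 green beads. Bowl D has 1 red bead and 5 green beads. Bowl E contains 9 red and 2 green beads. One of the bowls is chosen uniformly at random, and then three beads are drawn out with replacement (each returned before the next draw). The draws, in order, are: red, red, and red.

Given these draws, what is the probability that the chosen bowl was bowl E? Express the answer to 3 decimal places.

0.552

Compute the likelihood of the observed sequence for each case: P(data | bowl A) = (3/7)(3/7)(3/7) = 0.078717; P(data | bowl B) = (4/6)(4/6)(4/6) = 0.2963; P(data | bowl C) = (2/5)(2/5)(2/5) = 0.064; P(data | bowl D) = (1/6)(1/6)(1/6) = 0.0046296; P(data | bowl E) = (9/11)(9/11)(9/11) = 0.54771.
Multiplying each by its prior: 1/5 · 0.078717 = 0.015743, 1/5 · 0.2963 = 0.059259, 1/5 · 0.064 = 0.0128, 1/5 · 0.0046296 = 0.00092593, 1/5 · 0.54771 = 0.10954; these sum to 0.19827.
Therefore the posterior P(bowl E | data) = (0.10954) / (0.19827) = 0.55249.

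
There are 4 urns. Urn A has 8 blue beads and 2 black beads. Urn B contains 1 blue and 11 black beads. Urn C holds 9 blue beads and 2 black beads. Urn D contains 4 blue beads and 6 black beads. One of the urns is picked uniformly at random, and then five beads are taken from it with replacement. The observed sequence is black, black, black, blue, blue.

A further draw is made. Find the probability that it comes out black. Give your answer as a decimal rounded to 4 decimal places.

The likelihood of the observed sequence under each hypothesis: P(data | urn A) = (2/10)(2/10)(2/10)(8/10)(8/10) = 0.00512; P(data | urn B) = (11/12)(11/12)(11/12)(1/12)(1/12) = 0.005349; P(data | urn C) = (2/11)(2/11)(2/11)(9/11)(9/11) = 0.0040236; P(data | urn D) = (6/10)(6/10)(6/10)(4/10)(4/10) = 0.03456.
Multiplying each by its prior: 1/4 · 0.00512 = 0.00128, 1/4 · 0.005349 = 0.0013372, 1/4 · 0.0040236 = 0.0010059, 1/4 · 0.03456 = 0.00864; with total 0.012263.
Normalising, the posterior is P(urn A | data) = 0.10438, P(urn B | data) = 0.10905, P(urn C | data) = 0.082026, P(urn D | data) = 0.70455.
So P(black next | data) = Σ P(black next | H) P(H | data) = (1/5)(0.10438) + (11/12)(0.10905) + (2/11)(0.082026) + (3/5)(0.70455) = 0.55848.

0.5585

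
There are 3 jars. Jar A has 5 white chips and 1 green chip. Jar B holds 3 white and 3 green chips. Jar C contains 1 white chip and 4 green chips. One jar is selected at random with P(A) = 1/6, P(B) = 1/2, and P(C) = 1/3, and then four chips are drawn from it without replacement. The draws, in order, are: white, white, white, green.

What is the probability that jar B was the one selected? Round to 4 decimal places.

The likelihood of the observed sequence under each hypothesis: P(data | jar A) = (5/6)(4/5)(3/4)(1/3) = 1/6; P(data | jar B) = (3/6)(2/5)(1/4)(3/3) = 1/20; P(data | jar C) = (1/5)(0/4) = 0.
The prior-weighted likelihoods are 1/6 · 1/6 = 1/36, 1/2 · 1/20 = 1/40, 1/3 · 0 = 0; these sum to 19/360.
Therefore the posterior P(jar B | data) = (1/40) / (19/360) = 9/19.

0.4737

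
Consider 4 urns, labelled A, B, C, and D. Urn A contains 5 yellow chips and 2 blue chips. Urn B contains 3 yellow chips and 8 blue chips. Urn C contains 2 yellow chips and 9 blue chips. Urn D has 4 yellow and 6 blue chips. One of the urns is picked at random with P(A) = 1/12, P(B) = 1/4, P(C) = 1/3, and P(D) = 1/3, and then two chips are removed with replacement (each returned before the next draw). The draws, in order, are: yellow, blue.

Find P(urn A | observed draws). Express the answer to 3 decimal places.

0.087

The likelihood of the observed sequence under each hypothesis: P(data | urn A) = (5/7)(2/7) = 0.20408; P(data | urn B) = (3/11)(8/11) = 0.19835; P(data | urn C) = (2/11)(9/11) = 0.14876; P(data | urn D) = (4/10)(6/10) = 0.24.
Weighting by the prior gives 1/12 · 0.20408 = 0.017007, 1/4 · 0.19835 = 0.049587, 1/3 · 0.14876 = 0.049587, 1/3 · 0.24 = 0.08; with total 0.19618.
So P(urn A | data) = (0.017007) / (0.19618) = 0.08669.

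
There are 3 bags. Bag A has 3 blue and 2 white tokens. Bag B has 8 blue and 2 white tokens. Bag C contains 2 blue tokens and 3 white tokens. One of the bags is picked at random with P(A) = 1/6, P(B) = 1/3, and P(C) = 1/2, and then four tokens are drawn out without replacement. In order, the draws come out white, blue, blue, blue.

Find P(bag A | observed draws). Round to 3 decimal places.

0.273

Compute the likelihood of the observed sequence for each case: P(data | bag A) = (2/5)(3/4)(2/3)(1/2) = 1/10; P(data | bag B) = (2/10)(8/9)(7/8)(6/7) = 2/15; P(data | bag C) = (3/5)(2/4)(1/3)(0/2) = 0.
Weighting by the prior gives 1/6 · 1/10 = 1/60, 1/3 · 2/15 = 2/45, 1/2 · 0 = 0; summing to 11/180.
Hence P(bag A | data) = (1/60) / (11/180) = 3/11.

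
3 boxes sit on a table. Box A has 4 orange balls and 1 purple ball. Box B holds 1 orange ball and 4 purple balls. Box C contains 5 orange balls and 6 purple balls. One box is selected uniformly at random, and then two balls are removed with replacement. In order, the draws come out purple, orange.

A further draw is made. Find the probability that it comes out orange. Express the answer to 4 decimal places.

0.4802

For each hypothesis, P(data | H) works out to: P(data | box A) = (1/5)(4/5) = 0.16; P(data | box B) = (4/5)(1/5) = 0.16; P(data | box C) = (6/11)(5/11) = 0.24793.
The prior-weighted likelihoods are 1/3 · 0.16 = 0.053333, 1/3 · 0.16 = 0.053333, 1/3 · 0.24793 = 0.082645; these sum to 0.18931.
Dividing through by the total gives posterior P(box A | data) = 0.28172, P(box B | data) = 0.28172, P(box C | data) = 0.43655.
So P(orange next | data) = Σ P(orange next | H) P(H | data) = (4/5)(0.28172) + (1/5)(0.28172) + (5/11)(0.43655) = 0.48016.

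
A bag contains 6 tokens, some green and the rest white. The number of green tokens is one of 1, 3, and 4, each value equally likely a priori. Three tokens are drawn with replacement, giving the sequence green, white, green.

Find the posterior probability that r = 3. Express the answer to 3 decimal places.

Compute the likelihood of the observed sequence for each case: P(data | r = 1) = (1/6)(5/6)(1/6) = 5/216; P(data | r = 3) = (3/6)(3/6)(3/6) = 1/8; P(data | r = 4) = (4/6)(2/6)(4/6) = 4/27.
Weighting by the prior gives 1/3 · 5/216 = 5/648, 1/3 · 1/8 = 1/24, 1/3 · 4/27 = 4/81; with total 8/81.
Therefore the posterior P(r = 3 | data) = (1/24) / (8/81) = 27/64.

0.422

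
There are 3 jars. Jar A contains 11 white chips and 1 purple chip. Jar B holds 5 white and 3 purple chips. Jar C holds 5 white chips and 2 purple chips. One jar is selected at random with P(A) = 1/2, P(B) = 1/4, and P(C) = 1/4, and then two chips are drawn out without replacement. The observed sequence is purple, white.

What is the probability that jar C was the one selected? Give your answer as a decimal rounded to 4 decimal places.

0.3540

The likelihood of the observed sequence under each hypothesis: P(data | jar A) = (1/12)(11/11) = 1/12; P(data | jar B) = (3/8)(5/7) = 15/56; P(data | jar C) = (2/7)(5/6) = 5/21.
Weighting by the prior gives 1/2 · 1/12 = 1/24, 1/4 · 15/56 = 15/224, 1/4 · 5/21 = 5/84; these sum to 113/672.
By Bayes' rule, P(jar C | data) = (5/84) / (113/672) = 40/113.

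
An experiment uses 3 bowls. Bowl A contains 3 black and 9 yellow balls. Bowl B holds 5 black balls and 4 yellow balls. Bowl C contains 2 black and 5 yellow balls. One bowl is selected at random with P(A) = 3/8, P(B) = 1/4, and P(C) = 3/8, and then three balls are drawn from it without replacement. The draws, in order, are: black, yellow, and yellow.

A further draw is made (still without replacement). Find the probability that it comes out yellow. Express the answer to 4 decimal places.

The likelihood of the observed sequence under each hypothesis: P(data | bowl A) = (3/12)(9/11)(8/10) = 0.16364; P(data | bowl B) = (5/9)(4/8)(3/7) = 0.11905; P(data | bowl C) = (2/7)(5/6)(4/5) = 0.19048.
Weighting by the prior gives 3/8 · 0.16364 = 0.061364, 1/4 · 0.11905 = 0.029762, 3/8 · 0.19048 = 0.071429; summing to 0.16255.
Dividing through by the total gives posterior P(bowl A | data) = 0.3775, P(bowl B | data) = 0.18309, P(bowl C | data) = 0.43941.
Averaging over the posterior, P(yellow next | data) = (7/9)(0.3775) + (1/3)(0.18309) + (3/4)(0.43941) = 0.6842.

0.6842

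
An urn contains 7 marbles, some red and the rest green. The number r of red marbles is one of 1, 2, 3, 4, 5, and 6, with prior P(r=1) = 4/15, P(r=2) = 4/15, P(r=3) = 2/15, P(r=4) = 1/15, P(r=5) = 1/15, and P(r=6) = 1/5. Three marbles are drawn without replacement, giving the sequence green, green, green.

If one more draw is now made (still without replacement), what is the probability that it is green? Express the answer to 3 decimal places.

Under each hypothesis, the probability of the observed sequence is: P(data | r = 1) = (6/7)(5/6)(4/5) = 4/7; P(data | r = 2) = (5/7)(4/6)(3/5) = 2/7; P(data | r = 3) = (4/7)(3/6)(2/5) = 4/35; P(data | r = 4) = (3/7)(2/6)(1/5) = 1/35; P(data | r = 5) = (2/7)(1/6)(0/5) = 0; P(data | r = 6) = (1/7)(0/6) = 0.
Weighting by the prior gives 4/15 · 4/7 = 16/105, 4/15 · 2/7 = 8/105, 2/15 · 4/35 = 8/525, 1/15 · 1/35 = 1/525, 1/15 · 0 = 0, 1/5 · 0 = 0; these sum to 43/175.
The posterior is then P(r = 1 | data) = 80/129, P(r = 2 | data) = 40/129, P(r = 3 | data) = 8/129, P(r = 4 | data) = 1/129, P(r = 5 | data) = 0, P(r = 6 | data) = 0.
So P(green next | data) = Σ P(green next | H) P(H | data) = (3/4)(80/129) + (1/2)(40/129) + (1/4)(8/129) + (0)(1/129) = 82/129.

0.636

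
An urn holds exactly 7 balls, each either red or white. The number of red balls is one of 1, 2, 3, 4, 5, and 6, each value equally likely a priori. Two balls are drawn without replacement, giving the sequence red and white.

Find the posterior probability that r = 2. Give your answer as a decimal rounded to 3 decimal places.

0.179

Under each hypothesis, the probability of the observed sequence is: P(data | r = 1) = (1/7)(6/6) = 1/7; P(data | r = 2) = (2/7)(5/6) = 5/21; P(data | r = 3) = (3/7)(4/6) = 2/7; P(data | r = 4) = (4/7)(3/6) = 2/7; P(data | r = 5) = (5/7)(2/6) = 5/21; P(data | r = 6) = (6/7)(1/6) = 1/7.
Weighting by the prior gives 1/6 · 1/7 = 1/42, 1/6 · 5/21 = 5/126, 1/6 · 2/7 = 1/21, 1/6 · 2/7 = 1/21, 1/6 · 5/21 = 5/126, 1/6 · 1/7 = 1/42; these sum to 2/9.
By Bayes' rule, P(r = 2 | data) = (5/126) / (2/9) = 5/28.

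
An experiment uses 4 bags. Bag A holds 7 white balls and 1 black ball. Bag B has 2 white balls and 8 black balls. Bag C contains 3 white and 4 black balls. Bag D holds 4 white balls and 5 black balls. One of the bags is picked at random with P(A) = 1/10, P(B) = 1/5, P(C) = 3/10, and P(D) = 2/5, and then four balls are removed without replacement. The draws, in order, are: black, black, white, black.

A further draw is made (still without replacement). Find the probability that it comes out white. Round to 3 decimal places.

0.483

The likelihood of the observed sequence under each hypothesis: P(data | bag A) = (1/8)(0/7) = 0; P(data | bag B) = (8/10)(7/9)(2/8)(6/7) = 2/15; P(data | bag C) = (4/7)(3/6)(3/5)(2/4) = 3/35; P(data | bag D) = (5/9)(4/8)(4/7)(3/6) = 5/63.
The prior-weighted likelihoods are 1/10 · 0 = 0, 1/5 · 2/15 = 2/75, 3/10 · 3/35 = 9/350, 2/5 · 5/63 = 2/63; these sum to 53/630.
The posterior is then P(bag A | data) = 0, P(bag B | data) = 84/265, P(bag C | data) = 81/265, P(bag D | data) = 20/53.
So P(white next | data) = Σ P(white next | H) P(H | data) = (1/6)(84/265) + (2/3)(81/265) + (3/5)(20/53) = 128/265.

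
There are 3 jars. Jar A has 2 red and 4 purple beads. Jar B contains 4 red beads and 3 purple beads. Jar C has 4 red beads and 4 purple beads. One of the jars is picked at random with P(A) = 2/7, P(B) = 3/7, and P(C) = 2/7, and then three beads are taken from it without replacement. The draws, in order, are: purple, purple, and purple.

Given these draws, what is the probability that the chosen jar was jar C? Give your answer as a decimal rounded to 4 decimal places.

0.2273

Under each hypothesis, the probability of the observed sequence is: P(data | jar A) = (4/6)(3/5)(2/4) = 1/5; P(data | jar B) = (3/7)(2/6)(1/5) = 1/35; P(data | jar C) = (4/8)(3/7)(2/6) = 1/14.
Weighting by the prior gives 2/7 · 1/5 = 2/35, 3/7 · 1/35 = 3/245, 2/7 · 1/14 = 1/49; with total 22/245.
Hence P(jar C | data) = (1/49) / (22/245) = 5/22.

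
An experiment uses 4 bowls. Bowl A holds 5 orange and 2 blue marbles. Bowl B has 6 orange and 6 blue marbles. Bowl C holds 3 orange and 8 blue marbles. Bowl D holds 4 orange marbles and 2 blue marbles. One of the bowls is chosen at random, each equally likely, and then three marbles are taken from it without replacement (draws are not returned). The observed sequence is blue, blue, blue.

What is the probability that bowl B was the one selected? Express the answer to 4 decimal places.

0.2113

The likelihood of the observed sequence under each hypothesis: P(data | bowl A) = (2/7)(1/6)(0/5) = 0; P(data | bowl B) = (6/12)(5/11)(4/10) = 1/11; P(data | bowl C) = (8/11)(7/10)(6/9) = 56/165; P(data | bowl D) = (2/6)(1/5)(0/4) = 0.
Multiplying each by its prior: 1/4 · 0 = 0, 1/4 · 1/11 = 1/44, 1/4 · 56/165 = 14/165, 1/4 · 0 = 0; with total 71/660.
By Bayes' rule, P(bowl B | data) = (1/44) / (71/660) = 15/71.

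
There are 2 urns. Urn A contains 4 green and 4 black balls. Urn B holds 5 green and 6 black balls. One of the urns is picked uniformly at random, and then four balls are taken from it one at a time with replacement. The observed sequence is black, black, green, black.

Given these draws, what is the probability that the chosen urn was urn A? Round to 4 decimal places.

For each hypothesis, P(data | H) works out to: P(data | urn A) = (4/8)(4/8)(4/8)(4/8) = 0.0625; P(data | urn B) = (6/11)(6/11)(5/11)(6/11) = 0.073765.
Weighting by the prior gives 1/2 · 0.0625 = 0.03125, 1/2 · 0.073765 = 0.036883; summing to 0.068133.
Hence P(urn A | data) = (0.03125) / (0.068133) = 0.45866.

0.4587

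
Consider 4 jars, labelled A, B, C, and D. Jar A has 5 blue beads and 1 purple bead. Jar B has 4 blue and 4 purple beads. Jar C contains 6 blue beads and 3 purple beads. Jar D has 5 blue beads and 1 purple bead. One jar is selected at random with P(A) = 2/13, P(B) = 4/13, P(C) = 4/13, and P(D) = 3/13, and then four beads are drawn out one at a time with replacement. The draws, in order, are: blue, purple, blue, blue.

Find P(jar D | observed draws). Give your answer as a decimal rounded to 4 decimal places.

Compute the likelihood of the observed sequence for each case: P(data | jar A) = (5/6)(1/6)(5/6)(5/6) = 0.096451; P(data | jar B) = (4/8)(4/8)(4/8)(4/8) = 0.0625; P(data | jar C) = (6/9)(3/9)(6/9)(6/9) = 0.098765; P(data | jar D) = (5/6)(1/6)(5/6)(5/6) = 0.096451.
Weighting by the prior gives 2/13 · 0.096451 = 0.014839, 4/13 · 0.0625 = 0.019231, 4/13 · 0.098765 = 0.030389, 3/13 · 0.096451 = 0.022258; summing to 0.086717.
Therefore the posterior P(jar D | data) = (0.022258) / (0.086717) = 0.25667.

0.2567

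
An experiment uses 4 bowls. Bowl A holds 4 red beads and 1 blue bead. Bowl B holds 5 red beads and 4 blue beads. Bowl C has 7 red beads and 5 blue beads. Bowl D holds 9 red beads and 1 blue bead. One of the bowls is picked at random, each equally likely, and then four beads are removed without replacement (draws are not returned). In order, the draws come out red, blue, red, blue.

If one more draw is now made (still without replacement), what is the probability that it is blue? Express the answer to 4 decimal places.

The likelihood of the observed sequence under each hypothesis: P(data | bowl A) = (4/5)(1/4)(3/3)(0/2) = 0; P(data | bowl B) = (5/9)(4/8)(4/7)(3/6) = 5/63; P(data | bowl C) = (7/12)(5/11)(6/10)(4/9) = 7/99; P(data | bowl D) = (9/10)(1/9)(8/8)(0/7) = 0.
The prior-weighted likelihoods are 1/4 · 0 = 0, 1/4 · 5/63 = 5/252, 1/4 · 7/99 = 7/396, 1/4 · 0 = 0; these sum to 26/693.
Dividing through by the total gives posterior P(bowl A | data) = 0, P(bowl B | data) = 55/104, P(bowl C | data) = 49/104, P(bowl D | data) = 0.
Averaging over the posterior, P(blue next | data) = (2/5)(55/104) + (3/8)(49/104) = 323/832.

0.3882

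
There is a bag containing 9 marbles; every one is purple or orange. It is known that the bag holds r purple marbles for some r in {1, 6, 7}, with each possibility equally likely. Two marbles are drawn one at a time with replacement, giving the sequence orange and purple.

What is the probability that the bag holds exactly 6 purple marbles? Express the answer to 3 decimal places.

0.450

For each hypothesis, P(data | H) works out to: P(data | r = 1) = (8/9)(1/9) = 8/81; P(data | r = 6) = (3/9)(6/9) = 2/9; P(data | r = 7) = (2/9)(7/9) = 14/81.
Weighting by the prior gives 1/3 · 8/81 = 8/243, 1/3 · 2/9 = 2/27, 1/3 · 14/81 = 14/243; these sum to 40/243.
By Bayes' rule, P(r = 6 | data) = (2/27) / (40/243) = 9/20.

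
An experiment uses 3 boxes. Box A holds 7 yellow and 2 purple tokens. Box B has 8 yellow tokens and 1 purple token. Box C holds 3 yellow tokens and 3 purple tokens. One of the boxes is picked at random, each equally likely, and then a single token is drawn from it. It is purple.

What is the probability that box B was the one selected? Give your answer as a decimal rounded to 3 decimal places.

0.133

Under each hypothesis, the probability of this draw is: P(data | box A) = (2/9) = 2/9; P(data | box B) = (1/9) = 1/9; P(data | box C) = (3/6) = 1/2.
Weighting by the prior gives 1/3 · 2/9 = 2/27, 1/3 · 1/9 = 1/27, 1/3 · 1/2 = 1/6; with total 5/18.
So P(box B | data) = (1/27) / (5/18) = 2/15.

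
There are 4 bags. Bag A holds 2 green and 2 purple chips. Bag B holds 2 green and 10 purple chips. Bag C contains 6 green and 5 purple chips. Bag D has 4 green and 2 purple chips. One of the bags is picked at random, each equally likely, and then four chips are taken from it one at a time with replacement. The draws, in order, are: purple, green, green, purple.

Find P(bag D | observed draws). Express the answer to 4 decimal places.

Compute the likelihood of the observed sequence for each case: P(data | bag A) = (2/4)(2/4)(2/4)(2/4) = 0.0625; P(data | bag B) = (10/12)(2/12)(2/12)(10/12) = 0.01929; P(data | bag C) = (5/11)(6/11)(6/11)(5/11) = 0.061471; P(data | bag D) = (2/6)(4/6)(4/6)(2/6) = 0.049383.
The prior-weighted likelihoods are 1/4 · 0.0625 = 0.015625, 1/4 · 0.01929 = 0.0048225, 1/4 · 0.061471 = 0.015368, 1/4 · 0.049383 = 0.012346; summing to 0.048161.
So P(bag D | data) = (0.012346) / (0.048161) = 0.25634.

0.2563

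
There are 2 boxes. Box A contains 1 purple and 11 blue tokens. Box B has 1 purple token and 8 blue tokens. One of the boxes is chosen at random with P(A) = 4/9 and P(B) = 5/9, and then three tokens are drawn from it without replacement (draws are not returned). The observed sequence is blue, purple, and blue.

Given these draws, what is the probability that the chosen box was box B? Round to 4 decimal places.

0.6250

Under each hypothesis, the probability of the observed sequence is: P(data | box A) = (11/12)(1/11)(10/10) = 1/12; P(data | box B) = (8/9)(1/8)(7/7) = 1/9.
The prior-weighted likelihoods are 4/9 · 1/12 = 1/27, 5/9 · 1/9 = 5/81; with total 8/81.
So P(box B | data) = (5/81) / (8/81) = 5/8.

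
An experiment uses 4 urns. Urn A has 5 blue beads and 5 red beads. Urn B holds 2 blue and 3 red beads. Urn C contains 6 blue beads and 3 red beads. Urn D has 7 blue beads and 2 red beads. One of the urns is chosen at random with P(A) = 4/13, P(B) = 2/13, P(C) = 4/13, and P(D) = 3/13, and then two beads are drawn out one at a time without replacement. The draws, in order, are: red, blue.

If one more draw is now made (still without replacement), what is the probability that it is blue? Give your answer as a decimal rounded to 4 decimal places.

For each hypothesis, P(data | H) works out to: P(data | urn A) = (5/10)(5/9) = 0.27778; P(data | urn B) = (3/5)(2/4) = 0.3; P(data | urn C) = (3/9)(6/8) = 0.25; P(data | urn D) = (2/9)(7/8) = 0.19444.
Weighting by the prior gives 4/13 · 0.27778 = 0.08547, 2/13 · 0.3 = 0.046154, 4/13 · 0.25 = 0.076923, 3/13 · 0.19444 = 0.044872; with total 0.25342.
Normalising, the posterior is P(urn A | data) = 0.33727, P(urn B | data) = 0.18212, P(urn C | data) = 0.30354, P(urn D | data) = 0.17707.
The predictive probability is P(blue next | data) = (1/2)(0.33727) + (1/3)(0.18212) + (5/7)(0.30354) + (6/7)(0.17707) = 0.59793.

0.5979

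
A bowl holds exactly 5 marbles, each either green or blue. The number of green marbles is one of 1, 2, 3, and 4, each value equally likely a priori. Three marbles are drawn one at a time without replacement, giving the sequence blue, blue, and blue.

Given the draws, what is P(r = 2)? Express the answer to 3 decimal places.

For each hypothesis, P(data | H) works out to: P(data | r = 1) = (4/5)(3/4)(2/3) = 2/5; P(data | r = 2) = (3/5)(2/4)(1/3) = 1/10; P(data | r = 3) = (2/5)(1/4)(0/3) = 0; P(data | r = 4) = (1/5)(0/4) = 0.
The prior-weighted likelihoods are 1/4 · 2/5 = 1/10, 1/4 · 1/10 = 1/40, 1/4 · 0 = 0, 1/4 · 0 = 0; these sum to 1/8.
By Bayes' rule, P(r = 2 | data) = (1/40) / (1/8) = 1/5.

0.200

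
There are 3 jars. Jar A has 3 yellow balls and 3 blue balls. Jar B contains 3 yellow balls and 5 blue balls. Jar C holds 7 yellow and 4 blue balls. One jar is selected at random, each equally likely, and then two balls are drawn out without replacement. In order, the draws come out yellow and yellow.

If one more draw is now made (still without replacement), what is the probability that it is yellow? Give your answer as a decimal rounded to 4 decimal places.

Compute the likelihood of the observed sequence for each case: P(data | jar A) = (3/6)(2/5) = 0.2; P(data | jar B) = (3/8)(2/7) = 0.10714; P(data | jar C) = (7/11)(6/10) = 0.38182.
The prior-weighted likelihoods are 1/3 · 0.2 = 0.066667, 1/3 · 0.10714 = 0.035714, 1/3 · 0.38182 = 0.12727; summing to 0.22965.
The posterior is then P(jar A | data) = 0.29029, P(jar B | data) = 0.15551, P(jar C | data) = 0.55419.
The predictive probability is P(yellow next | data) = (1/4)(0.29029) + (1/6)(0.15551) + (5/9)(0.55419) = 0.40638.

0.4064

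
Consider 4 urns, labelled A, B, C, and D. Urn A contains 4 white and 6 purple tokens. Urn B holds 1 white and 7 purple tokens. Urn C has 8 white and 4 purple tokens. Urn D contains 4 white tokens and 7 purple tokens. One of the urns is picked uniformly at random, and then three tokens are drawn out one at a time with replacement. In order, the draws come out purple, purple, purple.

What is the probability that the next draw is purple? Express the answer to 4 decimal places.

0.7556

Compute the likelihood of the observed sequence for each case: P(data | urn A) = (6/10)(6/10)(6/10) = 0.216; P(data | urn B) = (7/8)(7/8)(7/8) = 0.66992; P(data | urn C) = (4/12)(4/12)(4/12) = 0.037037; P(data | urn D) = (7/11)(7/11)(7/11) = 0.2577.
Multiplying each by its prior: 1/4 · 0.216 = 0.054, 1/4 · 0.66992 = 0.16748, 1/4 · 0.037037 = 0.0092593, 1/4 · 0.2577 = 0.064425; with total 0.29516.
Normalising, the posterior is P(urn A | data) = 0.18295, P(urn B | data) = 0.56741, P(urn C | data) = 0.03137, P(urn D | data) = 0.21827.
So P(purple next | data) = Σ P(purple next | H) P(H | data) = (3/5)(0.18295) + (7/8)(0.56741) + (1/3)(0.03137) + (7/11)(0.21827) = 0.75561.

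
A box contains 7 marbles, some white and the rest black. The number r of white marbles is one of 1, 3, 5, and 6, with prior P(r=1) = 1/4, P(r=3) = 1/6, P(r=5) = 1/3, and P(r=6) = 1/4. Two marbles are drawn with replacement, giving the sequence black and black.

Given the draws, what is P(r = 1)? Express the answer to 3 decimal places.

Under each hypothesis, the probability of the observed sequence is: P(data | r = 1) = (6/7)(6/7) = 36/49; P(data | r = 3) = (4/7)(4/7) = 16/49; P(data | r = 5) = (2/7)(2/7) = 4/49; P(data | r = 6) = (1/7)(1/7) = 1/49.
Multiplying each by its prior: 1/4 · 36/49 = 9/49, 1/6 · 16/49 = 8/147, 1/3 · 4/49 = 4/147, 1/4 · 1/49 = 1/196; these sum to 53/196.
By Bayes' rule, P(r = 1 | data) = (9/49) / (53/196) = 36/53.

0.679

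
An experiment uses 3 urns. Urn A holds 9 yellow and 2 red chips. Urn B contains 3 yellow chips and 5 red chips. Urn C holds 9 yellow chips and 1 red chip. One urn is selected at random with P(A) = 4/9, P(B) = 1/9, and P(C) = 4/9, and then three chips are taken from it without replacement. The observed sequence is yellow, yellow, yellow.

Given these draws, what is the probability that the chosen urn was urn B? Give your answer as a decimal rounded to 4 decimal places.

For each hypothesis, P(data | H) works out to: P(data | urn A) = (9/11)(8/10)(7/9) = 0.50909; P(data | urn B) = (3/8)(2/7)(1/6) = 0.017857; P(data | urn C) = (9/10)(8/9)(7/8) = 0.7.
The prior-weighted likelihoods are 4/9 · 0.50909 = 0.22626, 1/9 · 0.017857 = 0.0019841, 4/9 · 0.7 = 0.31111; these sum to 0.53936.
So P(urn B | data) = (0.0019841) / (0.53936) = 0.0036787.

0.0037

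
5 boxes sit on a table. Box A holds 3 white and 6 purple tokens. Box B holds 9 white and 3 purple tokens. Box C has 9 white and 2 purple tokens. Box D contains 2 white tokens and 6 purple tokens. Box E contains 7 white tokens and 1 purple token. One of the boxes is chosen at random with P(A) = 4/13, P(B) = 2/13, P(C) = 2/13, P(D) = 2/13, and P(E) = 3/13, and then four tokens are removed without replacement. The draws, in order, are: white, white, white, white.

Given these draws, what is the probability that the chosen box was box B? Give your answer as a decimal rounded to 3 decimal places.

Compute the likelihood of the observed sequence for each case: P(data | box A) = (3/9)(2/8)(1/7)(0/6) = 0; P(data | box B) = (9/12)(8/11)(7/10)(6/9) = 14/55; P(data | box C) = (9/11)(8/10)(7/9)(6/8) = 21/55; P(data | box D) = (2/8)(1/7)(0/6) = 0; P(data | box E) = (7/8)(6/7)(5/6)(4/5) = 1/2.
Multiplying each by its prior: 4/13 · 0 = 0, 2/13 · 14/55 = 28/715, 2/13 · 21/55 = 42/715, 2/13 · 0 = 0, 3/13 · 1/2 = 3/26; these sum to 61/286.
So P(box B | data) = (28/715) / (61/286) = 56/305.

0.184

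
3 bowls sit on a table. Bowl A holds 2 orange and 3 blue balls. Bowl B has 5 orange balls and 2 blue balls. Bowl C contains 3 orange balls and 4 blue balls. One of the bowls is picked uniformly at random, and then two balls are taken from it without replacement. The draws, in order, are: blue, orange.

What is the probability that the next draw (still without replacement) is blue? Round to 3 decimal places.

For each hypothesis, P(data | H) works out to: P(data | bowl A) = (3/5)(2/4) = 3/10; P(data | bowl B) = (2/7)(5/6) = 5/21; P(data | bowl C) = (4/7)(3/6) = 2/7.
The prior-weighted likelihoods are 1/3 · 3/10 = 1/10, 1/3 · 5/21 = 5/63, 1/3 · 2/7 = 2/21; with total 173/630.
Dividing through by the total gives posterior P(bowl A | data) = 63/173, P(bowl B | data) = 50/173, P(bowl C | data) = 60/173.
The predictive probability is P(blue next | data) = (2/3)(63/173) + (1/5)(50/173) + (3/5)(60/173) = 88/173.

0.509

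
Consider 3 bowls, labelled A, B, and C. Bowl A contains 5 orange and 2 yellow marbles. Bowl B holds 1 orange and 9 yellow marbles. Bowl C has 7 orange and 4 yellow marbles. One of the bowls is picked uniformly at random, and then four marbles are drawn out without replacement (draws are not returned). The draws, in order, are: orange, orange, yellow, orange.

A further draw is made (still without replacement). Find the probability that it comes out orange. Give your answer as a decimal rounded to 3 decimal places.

Under each hypothesis, the probability of the observed sequence is: P(data | bowl A) = (5/7)(4/6)(2/5)(3/4) = 0.14286; P(data | bowl B) = (1/10)(0/9) = 0; P(data | bowl C) = (7/11)(6/10)(4/9)(5/8) = 0.10606.
Weighting by the prior gives 1/3 · 0.14286 = 0.047619, 1/3 · 0 = 0, 1/3 · 0.10606 = 0.035354; with total 0.082973.
The posterior is then P(bowl A | data) = 0.57391, P(bowl B | data) = 0, P(bowl C | data) = 0.42609.
Averaging over the posterior, P(orange next | data) = (2/3)(0.57391) + (4/7)(0.42609) = 0.62609.

0.626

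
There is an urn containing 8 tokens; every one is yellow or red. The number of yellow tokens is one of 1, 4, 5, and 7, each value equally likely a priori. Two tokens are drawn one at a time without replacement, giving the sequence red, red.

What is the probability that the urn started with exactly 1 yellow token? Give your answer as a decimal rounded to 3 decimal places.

0.700

For each hypothesis, P(data | H) works out to: P(data | r = 1) = (7/8)(6/7) = 3/4; P(data | r = 4) = (4/8)(3/7) = 3/14; P(data | r = 5) = (3/8)(2/7) = 3/28; P(data | r = 7) = (1/8)(0/7) = 0.
Weighting by the prior gives 1/4 · 3/4 = 3/16, 1/4 · 3/14 = 3/56, 1/4 · 3/28 = 3/112, 1/4 · 0 = 0; summing to 15/56.
By Bayes' rule, P(r = 1 | data) = (3/16) / (15/56) = 7/10.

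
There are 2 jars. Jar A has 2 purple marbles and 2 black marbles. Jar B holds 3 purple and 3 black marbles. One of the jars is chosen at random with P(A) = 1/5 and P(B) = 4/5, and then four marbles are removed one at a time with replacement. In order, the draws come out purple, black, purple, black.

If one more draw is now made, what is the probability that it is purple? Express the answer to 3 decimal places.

The likelihood of the observed sequence under each hypothesis: P(data | jar A) = (2/4)(2/4)(2/4)(2/4) = 1/16; P(data | jar B) = (3/6)(3/6)(3/6)(3/6) = 1/16.
Weighting by the prior gives 1/5 · 1/16 = 1/80, 4/5 · 1/16 = 1/20; summing to 1/16.
Normalising, the posterior is P(jar A | data) = 1/5, P(jar B | data) = 4/5.
The predictive probability is P(purple next | data) = (1/2)(1/5) + (1/2)(4/5) = 1/2.

0.500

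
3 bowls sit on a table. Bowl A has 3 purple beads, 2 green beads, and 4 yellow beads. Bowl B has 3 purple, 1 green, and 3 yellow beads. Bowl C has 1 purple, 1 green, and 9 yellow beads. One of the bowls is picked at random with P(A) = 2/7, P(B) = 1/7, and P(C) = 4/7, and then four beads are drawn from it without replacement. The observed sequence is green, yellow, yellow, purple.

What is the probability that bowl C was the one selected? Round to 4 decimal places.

Compute the likelihood of the observed sequence for each case: P(data | bowl A) = (2/9)(4/8)(3/7)(3/6) = 0.02381; P(data | bowl B) = (1/7)(3/6)(2/5)(3/4) = 0.021429; P(data | bowl C) = (1/11)(9/10)(8/9)(1/8) = 0.0090909.
Weighting by the prior gives 2/7 · 0.02381 = 0.0068027, 1/7 · 0.021429 = 0.0030612, 4/7 · 0.0090909 = 0.0051948; summing to 0.015059.
Hence P(bowl C | data) = (0.0051948) / (0.015059) = 0.34497.

0.3450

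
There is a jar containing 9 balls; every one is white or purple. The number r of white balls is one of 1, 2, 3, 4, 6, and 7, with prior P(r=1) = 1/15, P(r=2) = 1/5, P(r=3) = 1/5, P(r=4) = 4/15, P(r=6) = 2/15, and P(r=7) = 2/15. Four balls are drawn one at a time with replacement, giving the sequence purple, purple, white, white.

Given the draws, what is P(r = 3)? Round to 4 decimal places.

For each hypothesis, P(data | H) works out to: P(data | r = 1) = (8/9)(8/9)(1/9)(1/9) = 0.0097546; P(data | r = 2) = (7/9)(7/9)(2/9)(2/9) = 0.029873; P(data | r = 3) = (6/9)(6/9)(3/9)(3/9) = 0.049383; P(data | r = 4) = (5/9)(5/9)(4/9)(4/9) = 0.060966; P(data | r = 6) = (3/9)(3/9)(6/9)(6/9) = 0.049383; P(data | r = 7) = (2/9)(2/9)(7/9)(7/9) = 0.029873.
The prior-weighted likelihoods are 1/15 · 0.0097546 = 0.00065031, 1/5 · 0.029873 = 0.0059747, 1/5 · 0.049383 = 0.0098765, 4/15 · 0.060966 = 0.016258, 2/15 · 0.049383 = 0.0065844, 2/15 · 0.029873 = 0.0039831; these sum to 0.043327.
By Bayes' rule, P(r = 3 | data) = (0.0098765) / (0.043327) = 0.22795.

0.2280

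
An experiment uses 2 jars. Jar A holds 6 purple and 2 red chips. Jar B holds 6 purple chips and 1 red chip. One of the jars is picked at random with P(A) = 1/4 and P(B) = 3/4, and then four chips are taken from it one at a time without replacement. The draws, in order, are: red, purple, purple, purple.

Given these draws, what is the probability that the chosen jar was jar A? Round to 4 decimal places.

Compute the likelihood of the observed sequence for each case: P(data | jar A) = (2/8)(6/7)(5/6)(4/5) = 1/7; P(data | jar B) = (1/7)(6/6)(5/5)(4/4) = 1/7.
Multiplying each by its prior: 1/4 · 1/7 = 1/28, 3/4 · 1/7 = 3/28; summing to 1/7.
So P(jar A | data) = (1/28) / (1/7) = 1/4.

0.2500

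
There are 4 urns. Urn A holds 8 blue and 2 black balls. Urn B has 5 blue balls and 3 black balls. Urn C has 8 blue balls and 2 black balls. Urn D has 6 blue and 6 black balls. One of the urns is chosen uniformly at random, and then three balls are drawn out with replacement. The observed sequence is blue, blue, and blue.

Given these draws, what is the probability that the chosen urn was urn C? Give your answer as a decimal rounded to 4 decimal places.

Compute the likelihood of the observed sequence for each case: P(data | urn A) = (8/10)(8/10)(8/10) = 0.512; P(data | urn B) = (5/8)(5/8)(5/8) = 0.24414; P(data | urn C) = (8/10)(8/10)(8/10) = 0.512; P(data | urn D) = (6/12)(6/12)(6/12) = 0.125.
Weighting by the prior gives 1/4 · 0.512 = 0.128, 1/4 · 0.24414 = 0.061035, 1/4 · 0.512 = 0.128, 1/4 · 0.125 = 0.03125; summing to 0.34829.
By Bayes' rule, P(urn C | data) = (0.128) / (0.34829) = 0.36751.

0.3675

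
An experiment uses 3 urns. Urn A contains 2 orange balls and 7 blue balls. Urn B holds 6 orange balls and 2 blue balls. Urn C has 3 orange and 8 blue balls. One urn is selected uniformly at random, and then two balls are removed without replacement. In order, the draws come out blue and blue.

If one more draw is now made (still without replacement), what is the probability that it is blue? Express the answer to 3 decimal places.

0.670

For each hypothesis, P(data | H) works out to: P(data | urn A) = (7/9)(6/8) = 0.58333; P(data | urn B) = (2/8)(1/7) = 0.035714; P(data | urn C) = (8/11)(7/10) = 0.50909.
The prior-weighted likelihoods are 1/3 · 0.58333 = 0.19444, 1/3 · 0.035714 = 0.011905, 1/3 · 0.50909 = 0.1697; summing to 0.37605.
Dividing through by the total gives posterior P(urn A | data) = 0.51708, P(urn B | data) = 0.031658, P(urn C | data) = 0.45127.
So P(blue next | data) = Σ P(blue next | H) P(H | data) = (5/7)(0.51708) + (0)(0.031658) + (2/3)(0.45127) = 0.67018.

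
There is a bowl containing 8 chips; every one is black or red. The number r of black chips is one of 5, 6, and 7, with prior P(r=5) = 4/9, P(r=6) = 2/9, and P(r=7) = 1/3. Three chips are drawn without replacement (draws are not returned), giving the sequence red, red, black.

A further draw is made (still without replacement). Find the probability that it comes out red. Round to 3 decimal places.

0.167

Compute the likelihood of the observed sequence for each case: P(data | r = 5) = (3/8)(2/7)(5/6) = 5/56; P(data | r = 6) = (2/8)(1/7)(6/6) = 1/28; P(data | r = 7) = (1/8)(0/7) = 0.
Weighting by the prior gives 4/9 · 5/56 = 5/126, 2/9 · 1/28 = 1/126, 1/3 · 0 = 0; with total 1/21.
The posterior is then P(r = 5 | data) = 5/6, P(r = 6 | data) = 1/6, P(r = 7 | data) = 0.
So P(red next | data) = Σ P(red next | H) P(H | data) = (1/5)(5/6) + (0)(1/6) = 1/6.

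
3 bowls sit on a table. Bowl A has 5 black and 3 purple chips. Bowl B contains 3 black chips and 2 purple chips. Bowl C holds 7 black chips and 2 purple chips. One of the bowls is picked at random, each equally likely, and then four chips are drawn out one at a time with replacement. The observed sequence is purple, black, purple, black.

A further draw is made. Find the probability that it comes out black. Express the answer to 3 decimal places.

0.647

The likelihood of the observed sequence under each hypothesis: P(data | bowl A) = (3/8)(5/8)(3/8)(5/8) = 0.054932; P(data | bowl B) = (2/5)(3/5)(2/5)(3/5) = 0.0576; P(data | bowl C) = (2/9)(7/9)(2/9)(7/9) = 0.029873.
The prior-weighted likelihoods are 1/3 · 0.054932 = 0.018311, 1/3 · 0.0576 = 0.0192, 1/3 · 0.029873 = 0.0099578; these sum to 0.047468.
Dividing through by the total gives posterior P(bowl A | data) = 0.38574, P(bowl B | data) = 0.40448, P(bowl C | data) = 0.20978.
So P(black next | data) = Σ P(black next | H) P(H | data) = (5/8)(0.38574) + (3/5)(0.40448) + (7/9)(0.20978) = 0.64694.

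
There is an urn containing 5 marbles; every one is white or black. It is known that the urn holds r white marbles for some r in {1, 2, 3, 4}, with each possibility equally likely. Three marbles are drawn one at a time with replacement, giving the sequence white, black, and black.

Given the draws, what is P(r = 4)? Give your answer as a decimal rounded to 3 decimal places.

Under each hypothesis, the probability of the observed sequence is: P(data | r = 1) = (1/5)(4/5)(4/5) = 16/125; P(data | r = 2) = (2/5)(3/5)(3/5) = 18/125; P(data | r = 3) = (3/5)(2/5)(2/5) = 12/125; P(data | r = 4) = (4/5)(1/5)(1/5) = 4/125.
Weighting by the prior gives 1/4 · 16/125 = 4/125, 1/4 · 18/125 = 9/250, 1/4 · 12/125 = 3/125, 1/4 · 4/125 = 1/125; with total 1/10.
By Bayes' rule, P(r = 4 | data) = (1/125) / (1/10) = 2/25.

0.080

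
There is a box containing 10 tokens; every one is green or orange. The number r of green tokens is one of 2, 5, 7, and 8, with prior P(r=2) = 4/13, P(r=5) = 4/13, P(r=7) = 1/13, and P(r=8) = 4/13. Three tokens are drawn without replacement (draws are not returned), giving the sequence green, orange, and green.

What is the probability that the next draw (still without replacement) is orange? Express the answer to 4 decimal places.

0.3782

Under each hypothesis, the probability of the observed sequence is: P(data | r = 2) = (2/10)(8/9)(1/8) = 0.022222; P(data | r = 5) = (5/10)(5/9)(4/8) = 0.13889; P(data | r = 7) = (7/10)(3/9)(6/8) = 0.175; P(data | r = 8) = (8/10)(2/9)(7/8) = 0.15556.
The prior-weighted likelihoods are 4/13 · 0.022222 = 0.0068376, 4/13 · 0.13889 = 0.042735, 1/13 · 0.175 = 0.013462, 4/13 · 0.15556 = 0.047863; summing to 0.1109.
Normalising, the posterior is P(r = 2 | data) = 0.061657, P(r = 5 | data) = 0.38536, P(r = 7 | data) = 0.12139, P(r = 8 | data) = 0.4316.
The predictive probability is P(orange next | data) = (1)(0.061657) + (4/7)(0.38536) + (2/7)(0.12139) + (1/7)(0.4316) = 0.3782.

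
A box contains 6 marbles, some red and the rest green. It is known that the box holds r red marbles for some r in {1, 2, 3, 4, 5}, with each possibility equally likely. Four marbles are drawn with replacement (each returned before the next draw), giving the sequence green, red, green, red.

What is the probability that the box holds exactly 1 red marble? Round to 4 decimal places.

Compute the likelihood of the observed sequence for each case: P(data | r = 1) = (5/6)(1/6)(5/6)(1/6) = 0.01929; P(data | r = 2) = (4/6)(2/6)(4/6)(2/6) = 0.049383; P(data | r = 3) = (3/6)(3/6)(3/6)(3/6) = 0.0625; P(data | r = 4) = (2/6)(4/6)(2/6)(4/6) = 0.049383; P(data | r = 5) = (1/6)(5/6)(1/6)(5/6) = 0.01929.
Multiplying each by its prior: 1/5 · 0.01929 = 0.003858, 1/5 · 0.049383 = 0.0098765, 1/5 · 0.0625 = 0.0125, 1/5 · 0.049383 = 0.0098765, 1/5 · 0.01929 = 0.003858; with total 0.039969.
Hence P(r = 1 | data) = (0.003858) / (0.039969) = 0.096525.

0.0965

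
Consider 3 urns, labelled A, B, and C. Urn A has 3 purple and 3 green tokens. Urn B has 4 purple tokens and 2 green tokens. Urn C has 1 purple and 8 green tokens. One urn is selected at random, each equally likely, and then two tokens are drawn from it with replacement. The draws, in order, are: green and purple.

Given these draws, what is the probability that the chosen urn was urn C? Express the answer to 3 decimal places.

0.173

Under each hypothesis, the probability of the observed sequence is: P(data | urn A) = (3/6)(3/6) = 1/4; P(data | urn B) = (2/6)(4/6) = 2/9; P(data | urn C) = (8/9)(1/9) = 8/81.
Multiplying each by its prior: 1/3 · 1/4 = 1/12, 1/3 · 2/9 = 2/27, 1/3 · 8/81 = 8/243; these sum to 185/972.
So P(urn C | data) = (8/243) / (185/972) = 32/185.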